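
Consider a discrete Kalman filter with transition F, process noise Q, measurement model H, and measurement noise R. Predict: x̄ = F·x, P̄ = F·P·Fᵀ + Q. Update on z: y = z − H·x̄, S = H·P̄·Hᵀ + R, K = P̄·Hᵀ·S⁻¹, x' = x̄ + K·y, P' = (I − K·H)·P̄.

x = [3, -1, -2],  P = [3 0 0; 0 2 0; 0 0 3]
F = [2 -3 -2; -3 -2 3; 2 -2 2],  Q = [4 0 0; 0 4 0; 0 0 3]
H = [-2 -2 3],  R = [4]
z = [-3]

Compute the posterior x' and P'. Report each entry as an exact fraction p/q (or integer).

x' = [895/67, -691/67, 73/67]
P' = [15346/335 -1704/67 908/67; -1704/67 3702/67 1316/67; 908/67 1316/67 1500/67]

x̄ = F·x = [13, -13, 4]
P̄ = F·P·Fᵀ + Q = [46 -24 12; -24 66 8; 12 8 35]
y = z − H·x̄ = [-15]
S = H·P̄·Hᵀ + R = [335]
K = P̄·Hᵀ·S⁻¹ = [-8/335; -12/67; 13/67]
x' = x̄ + K·y = [895/67, -691/67, 73/67]
P' = (I − K·H)·P̄ = [15346/335 -1704/67 908/67; -1704/67 3702/67 1316/67; 908/67 1316/67 1500/67]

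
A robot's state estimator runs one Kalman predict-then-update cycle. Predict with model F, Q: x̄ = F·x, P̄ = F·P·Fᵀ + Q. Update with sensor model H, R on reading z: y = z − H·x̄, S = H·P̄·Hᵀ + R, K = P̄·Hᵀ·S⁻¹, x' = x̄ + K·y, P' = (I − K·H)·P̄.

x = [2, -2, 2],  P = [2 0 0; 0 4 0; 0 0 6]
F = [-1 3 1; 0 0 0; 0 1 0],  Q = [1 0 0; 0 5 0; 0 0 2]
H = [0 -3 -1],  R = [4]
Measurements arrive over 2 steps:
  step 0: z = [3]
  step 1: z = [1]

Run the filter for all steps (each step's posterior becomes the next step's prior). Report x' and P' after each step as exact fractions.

step 0: x' = [-342/55, -3/11, -116/55], P' = [2331/55 -36/11 588/55; -36/11 10/11 -18/11; 588/55 -18/11 294/55]
step 1: x' = [9221/2855, -120/571, -179/571], P' = [128414/2855 -720/571 2352/571; -720/571 380/571 -480/571; 2352/571 -480/571 1568/571]

step 0: x̄ = F·x = [-6, 0, -2]
step 0: P̄ = F·P·Fᵀ + Q = [45 0 12; 0 5 0; 12 0 6]
step 0: y = z − H·x̄ = [1]
step 0: S = H·P̄·Hᵀ + R = [55]
step 0: K = P̄·Hᵀ·S⁻¹ = [-12/55; -3/11; -6/55]
step 0: x' = x̄ + K·y = [-342/55, -3/11, -116/55]
step 0: P' = (I − K·H)·P̄ = [2331/55 -36/11 588/55; -36/11 10/11 -18/11; 588/55 -18/11 294/55]
step 1: x̄ = F·x = [181/55, 0, -3/11]
step 1: P̄ = F·P·Fᵀ + Q = [2494/55 0 48/11; 0 5 0; 48/11 0 32/11]
step 1: y = z − H·x̄ = [8/11]
step 1: S = H·P̄·Hᵀ + R = [571/11]
step 1: K = P̄·Hᵀ·S⁻¹ = [-48/571; -165/571; -32/571]
step 1: x' = x̄ + K·y = [9221/2855, -120/571, -179/571]
step 1: P' = (I − K·H)·P̄ = [128414/2855 -720/571 2352/571; -720/571 380/571 -480/571; 2352/571 -480/571 1568/571]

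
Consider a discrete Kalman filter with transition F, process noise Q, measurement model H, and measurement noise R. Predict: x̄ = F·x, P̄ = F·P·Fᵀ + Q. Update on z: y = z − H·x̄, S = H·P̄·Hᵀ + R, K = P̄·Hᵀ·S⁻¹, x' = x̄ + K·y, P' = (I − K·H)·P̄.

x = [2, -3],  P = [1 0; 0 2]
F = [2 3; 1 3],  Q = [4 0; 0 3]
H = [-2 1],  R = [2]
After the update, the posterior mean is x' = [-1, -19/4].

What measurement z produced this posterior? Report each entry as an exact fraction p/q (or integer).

x̄ = F·x = [-5, -7]
P̄ = F·P·Fᵀ + Q = [26 20; 20 22]
S = H·P̄·Hᵀ + R = [48]
K = P̄·Hᵀ·S⁻¹ = [-2/3; -3/8]
x' − x̄ = [4, 9/4] = K·y
y = (KᵀK)⁻¹·Kᵀ·(x' − x̄) = [-6]
z = y + H·x̄ = [-6] + [3] = [-3]

z = [-3]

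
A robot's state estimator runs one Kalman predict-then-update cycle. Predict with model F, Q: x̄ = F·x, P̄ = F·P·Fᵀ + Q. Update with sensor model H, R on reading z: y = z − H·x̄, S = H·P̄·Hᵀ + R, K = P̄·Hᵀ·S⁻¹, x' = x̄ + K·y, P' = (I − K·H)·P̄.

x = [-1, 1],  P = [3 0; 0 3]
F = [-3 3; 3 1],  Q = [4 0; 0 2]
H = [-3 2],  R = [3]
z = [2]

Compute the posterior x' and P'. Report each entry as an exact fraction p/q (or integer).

x' = [174/869, 1094/869]
P' = [6302/869 9138/869; 9138/869 13884/869]

x̄ = F·x = [6, -2]
P̄ = F·P·Fᵀ + Q = [58 -18; -18 32]
y = z − H·x̄ = [24]
S = H·P̄·Hᵀ + R = [869]
K = P̄·Hᵀ·S⁻¹ = [-210/869; 118/869]
x' = x̄ + K·y = [174/869, 1094/869]
P' = (I − K·H)·P̄ = [6302/869 9138/869; 9138/869 13884/869]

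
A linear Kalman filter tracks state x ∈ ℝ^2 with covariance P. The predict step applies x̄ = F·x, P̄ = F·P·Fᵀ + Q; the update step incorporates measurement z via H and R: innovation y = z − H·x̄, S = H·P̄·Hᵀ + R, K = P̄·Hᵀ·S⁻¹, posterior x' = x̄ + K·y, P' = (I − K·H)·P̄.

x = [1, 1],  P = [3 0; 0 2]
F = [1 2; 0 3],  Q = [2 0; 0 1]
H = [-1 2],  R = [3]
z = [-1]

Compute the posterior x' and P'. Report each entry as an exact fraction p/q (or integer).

x̄ = F·x = [3, 3]
P̄ = F·P·Fᵀ + Q = [13 12; 12 19]
y = z − H·x̄ = [-4]
S = H·P̄·Hᵀ + R = [44]
K = P̄·Hᵀ·S⁻¹ = [1/4; 13/22]
x' = x̄ + K·y = [2, 7/11]
P' = (I − K·H)·P̄ = [41/4 11/2; 11/2 40/11]

x' = [2, 7/11]
P' = [41/4 11/2; 11/2 40/11]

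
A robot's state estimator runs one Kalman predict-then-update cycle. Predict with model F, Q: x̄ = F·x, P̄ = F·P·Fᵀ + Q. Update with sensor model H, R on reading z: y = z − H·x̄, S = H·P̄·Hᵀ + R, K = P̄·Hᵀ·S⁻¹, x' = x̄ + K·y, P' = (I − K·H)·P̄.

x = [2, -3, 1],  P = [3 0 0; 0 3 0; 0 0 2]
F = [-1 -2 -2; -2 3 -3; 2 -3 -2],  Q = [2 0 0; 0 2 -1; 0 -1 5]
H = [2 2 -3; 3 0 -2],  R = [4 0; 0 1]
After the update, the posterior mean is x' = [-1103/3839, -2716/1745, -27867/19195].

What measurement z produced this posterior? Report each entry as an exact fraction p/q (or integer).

z = [1, 2]

x̄ = F·x = [2, -16, 11]
P̄ = F·P·Fᵀ + Q = [25 0 20; 0 59 -28; 20 -28 52]
S = H·P̄·Hᵀ + R = [904 314; 314 194]
K = P̄·Hᵀ·S⁻¹ = [-1293/7678 1739/3839; 491/1745 -291/1745; -4888/19195 3558/19195]
x' − x̄ = [-8781/3839, 25204/1745, -239012/19195] = K·y
y = (KᵀK)⁻¹·Kᵀ·(x' − x̄) = [62, 18]
z = y + H·x̄ = [62, 18] + [-61, -16] = [1, 2]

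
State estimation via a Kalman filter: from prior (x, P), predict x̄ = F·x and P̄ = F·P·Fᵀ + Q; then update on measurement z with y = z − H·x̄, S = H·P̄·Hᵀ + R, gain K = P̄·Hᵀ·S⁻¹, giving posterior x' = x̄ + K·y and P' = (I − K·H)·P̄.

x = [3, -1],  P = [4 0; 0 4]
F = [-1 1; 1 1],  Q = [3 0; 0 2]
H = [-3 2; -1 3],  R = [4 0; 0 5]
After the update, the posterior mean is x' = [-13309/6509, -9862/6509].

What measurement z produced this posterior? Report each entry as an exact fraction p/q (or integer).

x̄ = F·x = [-4, 2]
P̄ = F·P·Fᵀ + Q = [11 0; 0 10]
S = H·P̄·Hᵀ + R = [143 93; 93 106]
K = P̄·Hᵀ·S⁻¹ = [-2475/6509 1496/6509; -670/6509 2430/6509]
x' − x̄ = [12727/6509, -22880/6509] = K·y
y = (KᵀK)⁻¹·Kᵀ·(x' − x̄) = [-13, -13]
z = y + H·x̄ = [-13, -13] + [16, 10] = [3, -3]

z = [3, -3]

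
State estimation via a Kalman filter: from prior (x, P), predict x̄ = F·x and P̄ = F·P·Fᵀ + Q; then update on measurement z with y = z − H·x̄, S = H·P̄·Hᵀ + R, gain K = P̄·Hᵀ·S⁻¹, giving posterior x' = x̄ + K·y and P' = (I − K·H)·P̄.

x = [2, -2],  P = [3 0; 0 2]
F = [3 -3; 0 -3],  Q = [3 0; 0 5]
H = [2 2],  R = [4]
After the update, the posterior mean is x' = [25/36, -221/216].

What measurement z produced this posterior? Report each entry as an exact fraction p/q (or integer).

z = [-1]

x̄ = F·x = [12, 6]
P̄ = F·P·Fᵀ + Q = [48 18; 18 23]
S = H·P̄·Hᵀ + R = [432]
K = P̄·Hᵀ·S⁻¹ = [11/36; 41/216]
x' − x̄ = [-407/36, -1517/216] = K·y
y = (KᵀK)⁻¹·Kᵀ·(x' − x̄) = [-37]
z = y + H·x̄ = [-37] + [36] = [-1]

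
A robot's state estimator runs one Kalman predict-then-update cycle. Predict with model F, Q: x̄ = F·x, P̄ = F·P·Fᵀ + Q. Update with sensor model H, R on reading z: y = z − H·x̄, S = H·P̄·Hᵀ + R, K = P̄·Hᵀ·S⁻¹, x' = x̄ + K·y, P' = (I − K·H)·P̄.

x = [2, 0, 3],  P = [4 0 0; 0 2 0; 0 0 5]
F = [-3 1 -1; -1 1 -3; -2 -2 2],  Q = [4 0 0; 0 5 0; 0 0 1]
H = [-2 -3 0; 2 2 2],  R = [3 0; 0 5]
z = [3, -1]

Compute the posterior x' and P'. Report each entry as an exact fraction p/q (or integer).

x' = [-3607/81313, -81981/81313, 127292/243939]
P' = [367944/81313 -243021/81313 -80708/81313; -243021/81313 187368/81313 26758/81313; -80708/81313 26758/81313 414295/243939]

x̄ = F·x = [-9, -11, 2]
P̄ = F·P·Fᵀ + Q = [47 29 10; 29 56 -26; 10 -26 45]
y = z − H·x̄ = [-48, 35]
S = H·P̄·Hᵀ + R = [1043 -698; -698 701]
K = P̄·Hᵀ·S⁻¹ = [-2275/81313 17686/81313; -25354/81313 -11558/81313; 81142/243939 100978/243939]
x' = x̄ + K·y = [-3607/81313, -81981/81313, 127292/243939]
P' = (I − K·H)·P̄ = [367944/81313 -243021/81313 -80708/81313; -243021/81313 187368/81313 26758/81313; -80708/81313 26758/81313 414295/243939]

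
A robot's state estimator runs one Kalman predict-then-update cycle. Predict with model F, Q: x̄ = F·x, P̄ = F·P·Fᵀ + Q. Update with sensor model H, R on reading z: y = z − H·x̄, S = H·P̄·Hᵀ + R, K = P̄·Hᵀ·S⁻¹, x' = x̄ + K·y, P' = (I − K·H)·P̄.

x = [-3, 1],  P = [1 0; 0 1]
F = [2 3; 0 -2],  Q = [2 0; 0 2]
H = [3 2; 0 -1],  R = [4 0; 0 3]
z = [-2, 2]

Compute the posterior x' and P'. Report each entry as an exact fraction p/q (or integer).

x̄ = F·x = [-3, -2]
P̄ = F·P·Fᵀ + Q = [15 -6; -6 6]
y = z − H·x̄ = [11, 0]
S = H·P̄·Hᵀ + R = [91 6; 6 9]
K = P̄·Hᵀ·S⁻¹ = [1/3 4/9; -2/87 -170/261]
x' = x̄ + K·y = [2/3, -196/87]
P' = (I − K·H)·P̄ = [4/3 -4/3; -4/3 170/87]

x' = [2/3, -196/87]
P' = [4/3 -4/3; -4/3 170/87]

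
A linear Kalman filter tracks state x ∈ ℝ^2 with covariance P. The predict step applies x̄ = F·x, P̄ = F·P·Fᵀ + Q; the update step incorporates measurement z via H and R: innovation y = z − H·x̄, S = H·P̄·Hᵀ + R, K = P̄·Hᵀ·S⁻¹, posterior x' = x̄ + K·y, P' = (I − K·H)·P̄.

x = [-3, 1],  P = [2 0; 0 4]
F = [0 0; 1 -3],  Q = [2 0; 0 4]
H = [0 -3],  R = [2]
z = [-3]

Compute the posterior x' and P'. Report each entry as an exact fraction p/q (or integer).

x' = [0, 183/190]
P' = [2 0; 0 21/95]

x̄ = F·x = [0, -6]
P̄ = F·P·Fᵀ + Q = [2 0; 0 42]
y = z − H·x̄ = [-21]
S = H·P̄·Hᵀ + R = [380]
K = P̄·Hᵀ·S⁻¹ = [0; -63/190]
x' = x̄ + K·y = [0, 183/190]
P' = (I − K·H)·P̄ = [2 0; 0 21/95]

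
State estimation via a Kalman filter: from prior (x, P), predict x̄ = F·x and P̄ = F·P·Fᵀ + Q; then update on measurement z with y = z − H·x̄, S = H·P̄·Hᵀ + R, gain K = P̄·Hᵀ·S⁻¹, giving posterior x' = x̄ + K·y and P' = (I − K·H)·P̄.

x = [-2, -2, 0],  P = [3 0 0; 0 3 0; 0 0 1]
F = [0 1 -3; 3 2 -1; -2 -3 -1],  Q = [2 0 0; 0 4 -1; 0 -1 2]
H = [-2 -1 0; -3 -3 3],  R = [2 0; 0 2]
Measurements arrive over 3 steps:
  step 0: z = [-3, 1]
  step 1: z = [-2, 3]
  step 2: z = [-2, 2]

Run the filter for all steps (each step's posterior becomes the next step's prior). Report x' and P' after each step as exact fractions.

step 0: x̄ = F·x = [-2, -10, 10]
step 0: P̄ = F·P·Fᵀ + Q = [14 9 -6; 9 44 -36; -6 -36 42]
step 0: y = z − H·x̄ = [-17, -65]
step 0: S = H·P̄·Hᵀ + R = [138 441; 441 1820]
step 0: K = P̄·Hᵀ·S⁻¹ = [-4139/8097 1437/18893; 701/8097 -3168/18893; -1132/2699 648/2699]
step 0: x' = x̄ + K·y = [98968/56679, -32449/56679, 4114/2699]
step 0: P' = (I − K·H)·P̄ = [96562/56679 -135178/56679 -1702/2699; -135178/56679 260542/56679 5668/2699; -1702/2699 5668/2699 4398/2699]
step 1: x̄ = F·x = [-291631/56679, 145612/56679, -186983/56679]
step 1: P̄ = F·P·Fᵀ + Q = [490954/56679 -118894/56679 503576/56679; -118894/56679 346504/56679 -194861/56679; 503576/56679 -194861/56679 1885906/56679]
step 1: y = z − H·x̄ = [-551008/56679, 13949/2699]
step 1: S = H·P̄·Hᵀ + R = [1948102/56679 22777/2699; 22777/2699 806032/2699]
step 1: K = P̄·Hᵀ·S⁻¹ = [-261060956/577746545 20843946/577746545; -21771289/577746545 -42644526/577746545; -282513367/577746545 169482867/577746545]
step 1: x' = x̄ + K·y = [-327040547/577746545, 1475522962/577746545, 1716416836/577746545]
step 1: P' = (I − K·H)·P̄ = [884344822/577746545 -1246567732/577746545 -348326946/577746545; -1246567732/577746545 2536678042/577746545 1261680626/577746545; -348326946/577746545 1261680626/577746545 1026342258/577746545]
step 2: x̄ = F·x = [-3673727546/577746545, 253507447/577746545, -5488904628/577746545]
step 2: P̄ = F·P·Fᵀ + Q = [5359167698/577746545 -1284142206/577746545 5965611444/577746545; -1284142206/577746545 3527570392/577746545 -2262153383/577746545; 5965611444/577746545 -2262153383/577746545 19767280202/577746545]
step 2: y = z − H·x̄ = [-1649888147/115549309, 7361546677/577746545]
step 2: S = H·P̄·Hᵀ + R = [4196633090/115549309 434645799/115549309; 434645799/115549309 169264852912/577746545]
step 2: K = P̄·Hᵀ·S⁻¹ = [-111412408448/245574085727 9659190306/245574085727; -230202014951/6139352143175 -97461194658/1227870428635; -3014063406821/6139352143175 357327144357/1227870428635]
step 2: x' = x̄ + K·y = [152358085700/245574085727, -228329017336/6139352143175, 7474594790044/6139352143175]
step 2: P' = (I − K·H)·P̄ = [363830707342/245574085727 -504836597788/245574085727 -134566430242/245574085727; -504836597788/245574085727 25702233919302/6139352143175 12756448325742/6139352143175; -134566430242/245574085727 12756448325742/6139352143175 10583378050882/6139352143175]

step 0: x' = [98968/56679, -32449/56679, 4114/2699], P' = [96562/56679 -135178/56679 -1702/2699; -135178/56679 260542/56679 5668/2699; -1702/2699 5668/2699 4398/2699]
step 1: x' = [-327040547/577746545, 1475522962/577746545, 1716416836/577746545], P' = [884344822/577746545 -1246567732/577746545 -348326946/577746545; -1246567732/577746545 2536678042/577746545 1261680626/577746545; -348326946/577746545 1261680626/577746545 1026342258/577746545]
step 2: x' = [152358085700/245574085727, -228329017336/6139352143175, 7474594790044/6139352143175], P' = [363830707342/245574085727 -504836597788/245574085727 -134566430242/245574085727; -504836597788/245574085727 25702233919302/6139352143175 12756448325742/6139352143175; -134566430242/245574085727 12756448325742/6139352143175 10583378050882/6139352143175]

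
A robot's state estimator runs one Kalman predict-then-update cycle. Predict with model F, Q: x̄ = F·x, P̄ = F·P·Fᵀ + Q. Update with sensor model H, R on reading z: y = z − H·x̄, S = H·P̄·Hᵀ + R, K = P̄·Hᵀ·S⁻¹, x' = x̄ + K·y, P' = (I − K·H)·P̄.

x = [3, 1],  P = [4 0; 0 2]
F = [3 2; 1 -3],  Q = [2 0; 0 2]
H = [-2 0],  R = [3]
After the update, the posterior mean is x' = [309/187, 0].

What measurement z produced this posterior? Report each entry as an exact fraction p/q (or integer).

x̄ = F·x = [11, 0]
P̄ = F·P·Fᵀ + Q = [46 0; 0 24]
S = H·P̄·Hᵀ + R = [187]
K = P̄·Hᵀ·S⁻¹ = [-92/187; 0]
x' − x̄ = [-1748/187, 0] = K·y
y = (KᵀK)⁻¹·Kᵀ·(x' − x̄) = [19]
z = y + H·x̄ = [19] + [-22] = [-3]

z = [-3]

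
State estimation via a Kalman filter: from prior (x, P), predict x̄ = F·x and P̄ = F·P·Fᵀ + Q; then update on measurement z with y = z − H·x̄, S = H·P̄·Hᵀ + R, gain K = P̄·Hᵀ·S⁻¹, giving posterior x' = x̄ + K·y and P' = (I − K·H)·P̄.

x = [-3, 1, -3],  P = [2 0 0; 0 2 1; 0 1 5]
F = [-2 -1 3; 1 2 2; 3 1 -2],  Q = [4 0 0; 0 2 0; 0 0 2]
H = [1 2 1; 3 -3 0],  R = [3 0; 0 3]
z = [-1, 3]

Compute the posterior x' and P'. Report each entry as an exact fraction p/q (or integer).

x̄ = F·x = [-4, -7, -2]
P̄ = F·P·Fᵀ + Q = [53 26 -39; 26 40 -12; -39 -12 38]
y = z − H·x̄ = [19, -6]
S = H·P̄·Hᵀ + R = [232 -84; -84 372]
K = P̄·Hᵀ·S⁻¹ = [201/508 39/127; 655/1651 -77/3302; -671/3302 -1741/6604]
x' = x̄ + K·y = [851/508, 1119/1651, -7065/1651]
P' = (I − K·H)·P̄ = [511/254 433/254 -2151/508; 433/254 2853/1651 -13111/3302; -2151/508 -13111/3302 76381/6604]

x' = [851/508, 1119/1651, -7065/1651]
P' = [511/254 433/254 -2151/508; 433/254 2853/1651 -13111/3302; -2151/508 -13111/3302 76381/6604]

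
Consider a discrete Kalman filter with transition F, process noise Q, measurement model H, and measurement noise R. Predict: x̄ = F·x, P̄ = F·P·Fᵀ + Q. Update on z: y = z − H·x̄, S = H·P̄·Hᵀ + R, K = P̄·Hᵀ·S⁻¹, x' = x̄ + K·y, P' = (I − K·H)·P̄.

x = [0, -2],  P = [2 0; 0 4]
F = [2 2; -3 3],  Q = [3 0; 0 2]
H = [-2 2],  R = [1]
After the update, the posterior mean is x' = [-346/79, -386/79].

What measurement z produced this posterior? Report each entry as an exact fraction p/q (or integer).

z = [-1]

x̄ = F·x = [-4, -6]
P̄ = F·P·Fᵀ + Q = [27 12; 12 56]
S = H·P̄·Hᵀ + R = [237]
K = P̄·Hᵀ·S⁻¹ = [-10/79; 88/237]
x' − x̄ = [-30/79, 88/79] = K·y
y = (KᵀK)⁻¹·Kᵀ·(x' − x̄) = [3]
z = y + H·x̄ = [3] + [-4] = [-1]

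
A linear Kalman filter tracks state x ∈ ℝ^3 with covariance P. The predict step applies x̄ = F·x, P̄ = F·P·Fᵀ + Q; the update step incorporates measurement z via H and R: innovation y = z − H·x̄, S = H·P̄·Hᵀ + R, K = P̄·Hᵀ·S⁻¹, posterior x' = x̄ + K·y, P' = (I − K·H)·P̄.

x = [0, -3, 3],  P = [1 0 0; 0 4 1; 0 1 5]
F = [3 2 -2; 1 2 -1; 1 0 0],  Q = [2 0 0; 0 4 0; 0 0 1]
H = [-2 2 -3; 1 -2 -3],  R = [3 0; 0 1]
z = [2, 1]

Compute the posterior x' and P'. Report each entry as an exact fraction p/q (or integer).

x' = [-43927/5039, -31670/5039, 4615/5039]
P' = [87641/5039 64673/5039 -13328/5039; 64673/5039 48938/5039 -10226/5039; -13328/5039 -10226/5039 2553/5039]

x̄ = F·x = [-12, -9, 0]
P̄ = F·P·Fᵀ + Q = [39 23 3; 23 22 1; 3 1 2]
y = z − H·x̄ = [-4, -5]
S = H·P̄·Hᵀ + R = [105 -1; -1 48]
K = P̄·Hᵀ·S⁻¹ = [-1984/5039 -1721/5039; -264/5039 -2525/5039; -485/5039 -535/5039]
x' = x̄ + K·y = [-43927/5039, -31670/5039, 4615/5039]
P' = (I − K·H)·P̄ = [87641/5039 64673/5039 -13328/5039; 64673/5039 48938/5039 -10226/5039; -13328/5039 -10226/5039 2553/5039]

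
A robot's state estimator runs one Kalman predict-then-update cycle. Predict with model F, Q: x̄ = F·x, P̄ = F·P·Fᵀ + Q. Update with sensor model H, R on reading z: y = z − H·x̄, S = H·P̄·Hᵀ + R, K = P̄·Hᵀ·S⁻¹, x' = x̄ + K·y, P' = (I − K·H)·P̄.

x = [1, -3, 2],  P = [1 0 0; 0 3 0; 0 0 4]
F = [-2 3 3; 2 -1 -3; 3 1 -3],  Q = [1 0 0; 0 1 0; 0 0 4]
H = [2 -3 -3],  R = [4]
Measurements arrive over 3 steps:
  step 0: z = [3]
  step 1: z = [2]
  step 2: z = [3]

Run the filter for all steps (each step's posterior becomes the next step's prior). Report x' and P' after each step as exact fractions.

step 0: x̄ = F·x = [-5, -1, -6]
step 0: P̄ = F·P·Fᵀ + Q = [68 -49 -33; -49 44 39; -33 39 52]
step 0: y = z − H·x̄ = [-8]
step 0: S = H·P̄·Hᵀ + R = [2826]
step 0: K = P̄·Hᵀ·S⁻¹ = [191/1413; -347/2826; -113/942]
step 0: x' = x̄ + K·y = [-8593/1413, -25/1413, -2374/471]
step 0: P' = (I − K·H)·P̄ = [23122/1413 -2960/1413 6040/471; -2960/1413 3935/2826 -2473/942; 6040/471 -2473/942 3559/314]
step 1: x̄ = F·x = [-4255/1413, 4205/1413, -4438/1413]
step 1: P̄ = F·P·Fᵀ + Q = [7057/1413 -4256/1413 -3632/1413; -4256/1413 12151/1413 12064/1413; -3632/1413 12064/1413 38194/1413]
step 1: y = z − H·x̄ = [10637/1413]
step 1: S = H·P̄·Hᵀ + R = [798793/1413]
step 1: K = P̄·Hᵀ·S⁻¹ = [37778/798793; -81157/798793; -158038/798793]
step 1: x' = x̄ + K·y = [-2121033/798793, 1766212/798793, -3698580/798793]
step 1: P' = (I − K·H)·P̄ = [2979409/798793 -236174/798793 2172076/798793; -236174/798793 2207838/798793 -2257078/798793; 2172076/798793 -2257078/798793 3915846/798793]
step 2: x̄ = F·x = [-1555038/798793, 5087462/798793, 6498853/798793]
step 2: P̄ = F·P·Fᵀ + Q = [3971357/798793 -2523308/798793 -2025164/798793; -2523308/798793 11504197/798793 18566264/798793; -2025164/798793 18566264/798793 40488361/798793]
step 2: y = z − H·x̄ = [40265400/798793]
step 2: S = H·P̄·Hᵀ + R = [875788038/798793]
step 2: K = P̄·Hᵀ·S⁻¹ = [10794065/437894019; -95257999/875788038; -181214203/875788038]
step 2: x' = x̄ + K·y = [-102786118/145964673, 129348682/145964673, -334889567/145964673]
step 2: P' = (I − K·H)·P̄ = [1885356781/437894019 -96045469/437894019 1338557903/437894019; -96045469/437894019 1253330645/875788038 -1254380605/875788038; 1338557903/437894019 -1254380605/875788038 3280743413/875788038]

step 0: x' = [-8593/1413, -25/1413, -2374/471], P' = [23122/1413 -2960/1413 6040/471; -2960/1413 3935/2826 -2473/942; 6040/471 -2473/942 3559/314]
step 1: x' = [-2121033/798793, 1766212/798793, -3698580/798793], P' = [2979409/798793 -236174/798793 2172076/798793; -236174/798793 2207838/798793 -2257078/798793; 2172076/798793 -2257078/798793 3915846/798793]
step 2: x' = [-102786118/145964673, 129348682/145964673, -334889567/145964673], P' = [1885356781/437894019 -96045469/437894019 1338557903/437894019; -96045469/437894019 1253330645/875788038 -1254380605/875788038; 1338557903/437894019 -1254380605/875788038 3280743413/875788038]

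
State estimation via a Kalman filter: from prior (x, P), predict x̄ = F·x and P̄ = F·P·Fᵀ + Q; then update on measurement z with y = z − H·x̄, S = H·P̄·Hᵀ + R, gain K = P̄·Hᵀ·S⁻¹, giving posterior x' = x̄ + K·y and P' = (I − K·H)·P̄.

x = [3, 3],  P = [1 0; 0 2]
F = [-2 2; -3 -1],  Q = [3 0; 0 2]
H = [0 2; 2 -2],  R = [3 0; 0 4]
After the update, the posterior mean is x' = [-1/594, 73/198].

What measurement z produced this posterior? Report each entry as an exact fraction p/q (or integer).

x̄ = F·x = [0, -12]
P̄ = F·P·Fᵀ + Q = [15 2; 2 13]
S = H·P̄·Hᵀ + R = [55 -44; -44 100]
K = P̄·Hᵀ·S⁻¹ = [386/891 73/162; 136/297 -1/54]
x' − x̄ = [-1/594, 2449/198] = K·y
y = (KᵀK)⁻¹·Kᵀ·(x' − x̄) = [26, -25]
z = y + H·x̄ = [26, -25] + [-24, 24] = [2, -1]

z = [2, -1]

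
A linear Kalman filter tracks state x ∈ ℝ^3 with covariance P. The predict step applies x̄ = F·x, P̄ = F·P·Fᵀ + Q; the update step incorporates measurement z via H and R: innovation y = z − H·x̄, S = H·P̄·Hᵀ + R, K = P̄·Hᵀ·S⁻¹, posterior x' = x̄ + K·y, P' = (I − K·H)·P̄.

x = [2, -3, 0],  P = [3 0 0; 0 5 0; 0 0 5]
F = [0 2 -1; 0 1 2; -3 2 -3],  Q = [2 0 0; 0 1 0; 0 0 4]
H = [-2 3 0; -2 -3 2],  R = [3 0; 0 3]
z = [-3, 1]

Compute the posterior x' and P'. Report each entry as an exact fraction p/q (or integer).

x' = [-407370/88709, -357699/88709, -898160/88709]
P' = [964707/88709 612108/88709 1859883/88709; 612108/88709 416266/88709 1220604/88709; 1859883/88709 1220604/88709 3709704/88709]

x̄ = F·x = [-6, -3, -12]
P̄ = F·P·Fᵀ + Q = [27 0 35; 0 26 -20; 35 -20 96]
y = z − H·x̄ = [-6, 4]
S = H·P̄·Hᵀ + R = [345 -386; -386 689]
K = P̄·Hᵀ·S⁻¹ = [-31030/88709 -15324/88709; 8194/88709 -10602/88709; -19318/88709 12610/88709]
x' = x̄ + K·y = [-407370/88709, -357699/88709, -898160/88709]
P' = (I − K·H)·P̄ = [964707/88709 612108/88709 1859883/88709; 612108/88709 416266/88709 1220604/88709; 1859883/88709 1220604/88709 3709704/88709]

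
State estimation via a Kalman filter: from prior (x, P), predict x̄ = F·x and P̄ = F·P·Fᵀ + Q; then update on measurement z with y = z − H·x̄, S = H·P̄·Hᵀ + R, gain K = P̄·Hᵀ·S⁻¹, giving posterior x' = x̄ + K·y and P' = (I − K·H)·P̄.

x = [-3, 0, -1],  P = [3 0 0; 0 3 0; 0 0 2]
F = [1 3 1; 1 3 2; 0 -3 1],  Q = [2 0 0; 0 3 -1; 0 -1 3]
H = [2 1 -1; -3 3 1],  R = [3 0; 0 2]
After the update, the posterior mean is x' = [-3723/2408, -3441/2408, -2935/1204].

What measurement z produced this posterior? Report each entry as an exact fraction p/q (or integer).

x̄ = F·x = [-4, -5, -1]
P̄ = F·P·Fᵀ + Q = [34 34 -25; 34 41 -24; -25 -24 32]
S = H·P̄·Hᵀ + R = [496 -88; -88 103]
K = P̄·Hᵀ·S⁻¹ = [1209/4816 -17/602; 13435/43344 1277/5418; -3919/21672 502/2709]
x' − x̄ = [5909/2408, 8599/2408, -1731/1204] = K·y
y = (KᵀK)⁻¹·Kᵀ·(x' − x̄) = [10, 2]
z = y + H·x̄ = [10, 2] + [-12, -4] = [-2, -2]

z = [-2, -2]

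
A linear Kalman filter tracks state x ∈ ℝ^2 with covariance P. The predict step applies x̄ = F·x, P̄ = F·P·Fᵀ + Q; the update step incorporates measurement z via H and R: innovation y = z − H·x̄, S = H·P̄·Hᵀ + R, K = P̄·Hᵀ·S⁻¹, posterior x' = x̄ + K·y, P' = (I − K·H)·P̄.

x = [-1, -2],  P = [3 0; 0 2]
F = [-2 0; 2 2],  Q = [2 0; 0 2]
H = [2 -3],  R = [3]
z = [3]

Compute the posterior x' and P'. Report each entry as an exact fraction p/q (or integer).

x̄ = F·x = [2, -6]
P̄ = F·P·Fᵀ + Q = [14 -12; -12 22]
y = z − H·x̄ = [-19]
S = H·P̄·Hᵀ + R = [401]
K = P̄·Hᵀ·S⁻¹ = [64/401; -90/401]
x' = x̄ + K·y = [-414/401, -696/401]
P' = (I − K·H)·P̄ = [1518/401 948/401; 948/401 722/401]

x' = [-414/401, -696/401]
P' = [1518/401 948/401; 948/401 722/401]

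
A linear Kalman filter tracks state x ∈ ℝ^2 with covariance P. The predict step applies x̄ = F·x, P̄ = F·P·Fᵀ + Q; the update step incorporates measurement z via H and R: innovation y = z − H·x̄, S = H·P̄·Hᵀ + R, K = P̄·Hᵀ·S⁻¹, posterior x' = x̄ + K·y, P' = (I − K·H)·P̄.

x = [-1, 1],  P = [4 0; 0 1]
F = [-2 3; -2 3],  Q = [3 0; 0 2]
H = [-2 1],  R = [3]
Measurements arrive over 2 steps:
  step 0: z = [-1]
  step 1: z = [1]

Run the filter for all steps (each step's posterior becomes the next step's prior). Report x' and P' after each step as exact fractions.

step 0: x' = [43/21, 59/21], P' = [215/42 337/42; 337/42 605/42]
step 1: x' = [-73/425, 183/425], P' = [2674/425 4271/425; 4271/425 7609/425]

step 0: x̄ = F·x = [5, 5]
step 0: P̄ = F·P·Fᵀ + Q = [28 25; 25 27]
step 0: y = z − H·x̄ = [4]
step 0: S = H·P̄·Hᵀ + R = [42]
step 0: K = P̄·Hᵀ·S⁻¹ = [-31/42; -23/42]
step 0: x' = x̄ + K·y = [43/21, 59/21]
step 0: P' = (I − K·H)·P̄ = [215/42 337/42; 337/42 605/42]
step 1: x̄ = F·x = [13/3, 13/3]
step 1: P̄ = F·P·Fᵀ + Q = [341/6 323/6; 323/6 335/6]
step 1: y = z − H·x̄ = [16/3]
step 1: S = H·P̄·Hᵀ + R = [425/6]
step 1: K = P̄·Hᵀ·S⁻¹ = [-359/425; -311/425]
step 1: x' = x̄ + K·y = [-73/425, 183/425]
step 1: P' = (I − K·H)·P̄ = [2674/425 4271/425; 4271/425 7609/425]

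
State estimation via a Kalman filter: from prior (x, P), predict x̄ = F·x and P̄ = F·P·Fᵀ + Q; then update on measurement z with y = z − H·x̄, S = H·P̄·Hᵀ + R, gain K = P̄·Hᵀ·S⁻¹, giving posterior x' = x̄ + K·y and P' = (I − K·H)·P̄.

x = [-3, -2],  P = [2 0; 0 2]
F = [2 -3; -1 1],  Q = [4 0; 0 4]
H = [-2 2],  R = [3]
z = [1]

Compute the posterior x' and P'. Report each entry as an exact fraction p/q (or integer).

x' = [16/47, 199/235]
P' = [130/47 106/47; 106/47 584/235]

x̄ = F·x = [0, 1]
P̄ = F·P·Fᵀ + Q = [30 -10; -10 8]
y = z − H·x̄ = [-1]
S = H·P̄·Hᵀ + R = [235]
K = P̄·Hᵀ·S⁻¹ = [-16/47; 36/235]
x' = x̄ + K·y = [16/47, 199/235]
P' = (I − K·H)·P̄ = [130/47 106/47; 106/47 584/235]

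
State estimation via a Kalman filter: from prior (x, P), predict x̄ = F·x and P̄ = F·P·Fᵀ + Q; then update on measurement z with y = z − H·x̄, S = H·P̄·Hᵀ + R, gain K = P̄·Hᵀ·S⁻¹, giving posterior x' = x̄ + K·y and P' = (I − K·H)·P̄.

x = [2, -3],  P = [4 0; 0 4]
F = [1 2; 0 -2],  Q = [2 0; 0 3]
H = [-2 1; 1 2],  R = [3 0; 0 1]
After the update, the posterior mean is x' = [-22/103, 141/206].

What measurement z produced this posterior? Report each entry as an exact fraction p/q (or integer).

z = [1, 1]

x̄ = F·x = [-4, 6]
P̄ = F·P·Fᵀ + Q = [22 -16; -16 19]
S = H·P̄·Hᵀ + R = [174 42; 42 35]
K = P̄·Hᵀ·S⁻¹ = [-40/103 130/721; 41/206 281/721]
x' − x̄ = [390/103, -1095/206] = K·y
y = (KᵀK)⁻¹·Kᵀ·(x' − x̄) = [-13, -7]
z = y + H·x̄ = [-13, -7] + [14, 8] = [1, 1]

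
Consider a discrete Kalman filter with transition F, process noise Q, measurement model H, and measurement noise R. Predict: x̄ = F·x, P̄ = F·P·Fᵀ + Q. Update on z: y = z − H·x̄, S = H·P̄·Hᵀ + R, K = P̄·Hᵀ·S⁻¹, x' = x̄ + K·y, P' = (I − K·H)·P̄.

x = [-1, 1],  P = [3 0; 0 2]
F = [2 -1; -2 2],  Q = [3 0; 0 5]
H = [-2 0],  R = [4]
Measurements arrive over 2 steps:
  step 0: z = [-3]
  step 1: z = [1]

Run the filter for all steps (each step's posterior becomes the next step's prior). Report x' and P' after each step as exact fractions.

step 0: x' = [5/4, 0], P' = [17/18 -8/9; -8/9 97/9]
step 1: x' = [-145/398, 661/398], P' = [190/199 -276/199; -276/199 3277/199]

step 0: x̄ = F·x = [-3, 4]
step 0: P̄ = F·P·Fᵀ + Q = [17 -16; -16 25]
step 0: y = z − H·x̄ = [-9]
step 0: S = H·P̄·Hᵀ + R = [72]
step 0: K = P̄·Hᵀ·S⁻¹ = [-17/36; 4/9]
step 0: x' = x̄ + K·y = [5/4, 0]
step 0: P' = (I − K·H)·P̄ = [17/18 -8/9; -8/9 97/9]
step 1: x̄ = F·x = [5/2, -5/2]
step 1: P̄ = F·P·Fᵀ + Q = [190/9 -92/3; -92/3 59]
step 1: y = z − H·x̄ = [6]
step 1: S = H·P̄·Hᵀ + R = [796/9]
step 1: K = P̄·Hᵀ·S⁻¹ = [-95/199; 138/199]
step 1: x' = x̄ + K·y = [-145/398, 661/398]
step 1: P' = (I − K·H)·P̄ = [190/199 -276/199; -276/199 3277/199]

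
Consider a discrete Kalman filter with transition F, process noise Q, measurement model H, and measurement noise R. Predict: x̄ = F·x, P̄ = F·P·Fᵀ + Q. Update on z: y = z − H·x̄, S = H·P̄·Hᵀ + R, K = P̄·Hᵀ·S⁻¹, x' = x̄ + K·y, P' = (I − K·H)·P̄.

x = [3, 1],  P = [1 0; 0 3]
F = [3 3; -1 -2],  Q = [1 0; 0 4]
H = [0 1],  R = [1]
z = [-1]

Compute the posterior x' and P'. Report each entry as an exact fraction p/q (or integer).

x̄ = F·x = [12, -5]
P̄ = F·P·Fᵀ + Q = [37 -21; -21 17]
y = z − H·x̄ = [4]
S = H·P̄·Hᵀ + R = [18]
K = P̄·Hᵀ·S⁻¹ = [-7/6; 17/18]
x' = x̄ + K·y = [22/3, -11/9]
P' = (I − K·H)·P̄ = [25/2 -7/6; -7/6 17/18]

x' = [22/3, -11/9]
P' = [25/2 -7/6; -7/6 17/18]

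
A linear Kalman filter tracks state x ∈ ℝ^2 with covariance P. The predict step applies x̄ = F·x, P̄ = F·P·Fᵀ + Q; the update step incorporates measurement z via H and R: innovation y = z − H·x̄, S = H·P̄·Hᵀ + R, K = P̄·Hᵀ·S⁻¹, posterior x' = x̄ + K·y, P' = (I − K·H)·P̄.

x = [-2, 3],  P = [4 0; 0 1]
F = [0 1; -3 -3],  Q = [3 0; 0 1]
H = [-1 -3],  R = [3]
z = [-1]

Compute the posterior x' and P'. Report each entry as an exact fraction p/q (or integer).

x̄ = F·x = [3, -3]
P̄ = F·P·Fᵀ + Q = [4 -3; -3 46]
y = z − H·x̄ = [-7]
S = H·P̄·Hᵀ + R = [403]
K = P̄·Hᵀ·S⁻¹ = [5/403; -135/403]
x' = x̄ + K·y = [1174/403, -264/403]
P' = (I − K·H)·P̄ = [1587/403 -534/403; -534/403 313/403]

x' = [1174/403, -264/403]
P' = [1587/403 -534/403; -534/403 313/403]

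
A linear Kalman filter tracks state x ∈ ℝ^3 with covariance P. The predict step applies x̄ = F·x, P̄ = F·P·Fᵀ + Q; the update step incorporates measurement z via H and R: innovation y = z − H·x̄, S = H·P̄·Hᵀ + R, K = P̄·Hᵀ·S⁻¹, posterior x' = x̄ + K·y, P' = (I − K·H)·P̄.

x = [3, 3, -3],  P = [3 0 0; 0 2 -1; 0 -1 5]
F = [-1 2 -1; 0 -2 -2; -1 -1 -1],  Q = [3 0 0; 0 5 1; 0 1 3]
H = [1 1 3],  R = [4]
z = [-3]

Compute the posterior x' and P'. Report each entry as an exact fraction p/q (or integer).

x' = [6, 0, -3]
P' = [1367/85 -528/85 -261/85; -528/85 2531/255 -233/255; -261/85 -233/255 404/255]

x̄ = F·x = [6, 0, -3]
P̄ = F·P·Fᵀ + Q = [23 4 5; 4 25 11; 5 11 11]
y = z − H·x̄ = [0]
S = H·P̄·Hᵀ + R = [255]
K = P̄·Hᵀ·S⁻¹ = [14/85; 62/255; 49/255]
x' = x̄ + K·y = [6, 0, -3]
P' = (I − K·H)·P̄ = [1367/85 -528/85 -261/85; -528/85 2531/255 -233/255; -261/85 -233/255 404/255]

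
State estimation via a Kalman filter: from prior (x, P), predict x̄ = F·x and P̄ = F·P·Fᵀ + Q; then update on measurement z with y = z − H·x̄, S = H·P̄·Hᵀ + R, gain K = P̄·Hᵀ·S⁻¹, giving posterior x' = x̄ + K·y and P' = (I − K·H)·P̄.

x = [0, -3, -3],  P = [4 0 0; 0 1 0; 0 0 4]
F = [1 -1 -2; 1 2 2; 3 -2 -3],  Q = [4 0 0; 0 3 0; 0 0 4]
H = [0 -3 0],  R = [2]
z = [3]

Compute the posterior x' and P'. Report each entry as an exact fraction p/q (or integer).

x' = [117/35, -267/245, 2091/245]
P' = [89/5 -4/35 1042/35; -4/35 54/245 -32/245; 1042/35 -32/245 17296/245]

x̄ = F·x = [9, -12, 15]
P̄ = F·P·Fᵀ + Q = [25 -14 38; -14 27 -16; 38 -16 80]
y = z − H·x̄ = [-33]
S = H·P̄·Hᵀ + R = [245]
K = P̄·Hᵀ·S⁻¹ = [6/35; -81/245; 48/245]
x' = x̄ + K·y = [117/35, -267/245, 2091/245]
P' = (I − K·H)·P̄ = [89/5 -4/35 1042/35; -4/35 54/245 -32/245; 1042/35 -32/245 17296/245]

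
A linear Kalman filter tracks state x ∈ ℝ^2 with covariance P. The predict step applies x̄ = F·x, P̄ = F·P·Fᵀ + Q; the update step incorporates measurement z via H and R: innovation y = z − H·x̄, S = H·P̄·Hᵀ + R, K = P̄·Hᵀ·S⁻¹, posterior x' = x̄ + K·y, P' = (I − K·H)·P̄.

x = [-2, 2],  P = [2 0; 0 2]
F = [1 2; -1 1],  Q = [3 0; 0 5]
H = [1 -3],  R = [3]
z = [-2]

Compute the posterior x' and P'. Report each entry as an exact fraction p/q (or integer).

x̄ = F·x = [2, 4]
P̄ = F·P·Fᵀ + Q = [13 2; 2 9]
y = z − H·x̄ = [8]
S = H·P̄·Hᵀ + R = [85]
K = P̄·Hᵀ·S⁻¹ = [7/85; -5/17]
x' = x̄ + K·y = [226/85, 28/17]
P' = (I − K·H)·P̄ = [1056/85 69/17; 69/17 28/17]

x' = [226/85, 28/17]
P' = [1056/85 69/17; 69/17 28/17]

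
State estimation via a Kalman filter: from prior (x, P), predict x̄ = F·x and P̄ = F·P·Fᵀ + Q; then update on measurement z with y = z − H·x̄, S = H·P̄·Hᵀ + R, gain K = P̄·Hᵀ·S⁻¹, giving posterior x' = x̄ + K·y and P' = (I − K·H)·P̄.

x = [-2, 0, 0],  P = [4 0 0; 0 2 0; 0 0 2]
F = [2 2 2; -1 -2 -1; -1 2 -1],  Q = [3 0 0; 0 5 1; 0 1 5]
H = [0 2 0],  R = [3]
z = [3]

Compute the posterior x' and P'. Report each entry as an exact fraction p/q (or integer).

x' = [-276/79, 120/79, 160/79]
P' = [1165/79 -60/79 -396/79; -60/79 57/79 -3/79; -396/79 -3/79 1497/79]

x̄ = F·x = [-4, 2, 2]
P̄ = F·P·Fᵀ + Q = [35 -20 -4; -20 19 -1; -4 -1 19]
y = z − H·x̄ = [-1]
S = H·P̄·Hᵀ + R = [79]
K = P̄·Hᵀ·S⁻¹ = [-40/79; 38/79; -2/79]
x' = x̄ + K·y = [-276/79, 120/79, 160/79]
P' = (I − K·H)·P̄ = [1165/79 -60/79 -396/79; -60/79 57/79 -3/79; -396/79 -3/79 1497/79]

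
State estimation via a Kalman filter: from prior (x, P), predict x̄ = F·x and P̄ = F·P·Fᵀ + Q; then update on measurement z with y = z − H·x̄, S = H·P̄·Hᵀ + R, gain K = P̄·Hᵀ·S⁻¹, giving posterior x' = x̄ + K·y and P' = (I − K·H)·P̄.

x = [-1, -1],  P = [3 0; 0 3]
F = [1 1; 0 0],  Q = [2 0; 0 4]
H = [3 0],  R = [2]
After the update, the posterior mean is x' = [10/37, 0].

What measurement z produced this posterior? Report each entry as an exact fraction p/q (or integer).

z = [1]

x̄ = F·x = [-2, 0]
P̄ = F·P·Fᵀ + Q = [8 0; 0 4]
S = H·P̄·Hᵀ + R = [74]
K = P̄·Hᵀ·S⁻¹ = [12/37; 0]
x' − x̄ = [84/37, 0] = K·y
y = (KᵀK)⁻¹·Kᵀ·(x' − x̄) = [7]
z = y + H·x̄ = [7] + [-6] = [1]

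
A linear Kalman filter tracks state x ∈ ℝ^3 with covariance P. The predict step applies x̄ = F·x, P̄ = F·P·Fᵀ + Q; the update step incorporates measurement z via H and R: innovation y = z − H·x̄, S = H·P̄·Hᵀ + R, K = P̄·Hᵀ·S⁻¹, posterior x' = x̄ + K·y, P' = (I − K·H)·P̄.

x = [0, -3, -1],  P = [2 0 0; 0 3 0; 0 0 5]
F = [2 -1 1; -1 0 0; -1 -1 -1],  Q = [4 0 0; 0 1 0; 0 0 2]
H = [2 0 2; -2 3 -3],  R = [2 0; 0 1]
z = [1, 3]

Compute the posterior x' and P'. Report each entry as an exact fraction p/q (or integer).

x' = [-711/494, 1757/988, 47/26]
P' = [2555/247 -1485/494 -129/13; -1485/494 1331/988 85/26; -129/13 85/26 129/13]

x̄ = F·x = [2, 0, 4]
P̄ = F·P·Fᵀ + Q = [20 -4 -6; -4 3 2; -6 2 12]
y = z − H·x̄ = [-11, 19]
S = H·P̄·Hᵀ + R = [82 -104; -104 156]
K = P̄·Hᵀ·S⁻¹ = [8/19 31/494; 5/19 243/988; 0 -3/26]
x' = x̄ + K·y = [-711/494, 1757/988, 47/26]
P' = (I − K·H)·P̄ = [2555/247 -1485/494 -129/13; -1485/494 1331/988 85/26; -129/13 85/26 129/13]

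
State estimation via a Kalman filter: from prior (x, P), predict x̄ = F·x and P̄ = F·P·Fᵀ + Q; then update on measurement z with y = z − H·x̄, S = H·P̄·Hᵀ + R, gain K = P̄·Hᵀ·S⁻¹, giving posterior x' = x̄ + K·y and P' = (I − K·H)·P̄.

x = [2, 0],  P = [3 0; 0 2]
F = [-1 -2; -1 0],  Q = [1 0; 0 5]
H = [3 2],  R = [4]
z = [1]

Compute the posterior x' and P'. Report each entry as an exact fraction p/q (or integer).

x' = [17/30, -17/36]
P' = [11/5 -17/6; -17/6 163/36]

x̄ = F·x = [-2, -2]
P̄ = F·P·Fᵀ + Q = [12 3; 3 8]
y = z − H·x̄ = [11]
S = H·P̄·Hᵀ + R = [180]
K = P̄·Hᵀ·S⁻¹ = [7/30; 5/36]
x' = x̄ + K·y = [17/30, -17/36]
P' = (I − K·H)·P̄ = [11/5 -17/6; -17/6 163/36]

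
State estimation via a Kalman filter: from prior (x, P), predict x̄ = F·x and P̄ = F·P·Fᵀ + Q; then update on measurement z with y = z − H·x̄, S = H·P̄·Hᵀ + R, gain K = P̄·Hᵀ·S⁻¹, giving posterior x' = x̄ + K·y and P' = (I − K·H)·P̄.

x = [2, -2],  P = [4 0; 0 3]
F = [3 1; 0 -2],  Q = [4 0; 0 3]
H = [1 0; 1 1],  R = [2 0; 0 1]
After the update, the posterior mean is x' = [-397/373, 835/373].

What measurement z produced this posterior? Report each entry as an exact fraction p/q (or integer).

z = [-1, 1]

x̄ = F·x = [4, 4]
P̄ = F·P·Fᵀ + Q = [43 -6; -6 15]
S = H·P̄·Hᵀ + R = [45 37; 37 47]
K = P̄·Hᵀ·S⁻¹ = [326/373 37/373; -615/746 627/746]
x' − x̄ = [-1889/373, -657/373] = K·y
y = (KᵀK)⁻¹·Kᵀ·(x' − x̄) = [-5, -7]
z = y + H·x̄ = [-5, -7] + [4, 8] = [-1, 1]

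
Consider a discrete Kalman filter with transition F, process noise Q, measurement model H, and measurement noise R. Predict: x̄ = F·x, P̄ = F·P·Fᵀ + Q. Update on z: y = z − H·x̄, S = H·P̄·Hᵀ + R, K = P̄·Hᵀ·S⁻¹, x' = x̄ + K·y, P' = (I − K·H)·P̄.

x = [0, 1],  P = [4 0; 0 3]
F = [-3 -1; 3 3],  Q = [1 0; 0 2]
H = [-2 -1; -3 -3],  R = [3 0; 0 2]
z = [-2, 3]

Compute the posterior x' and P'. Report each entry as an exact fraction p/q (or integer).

x̄ = F·x = [-1, 3]
P̄ = F·P·Fᵀ + Q = [40 -45; -45 65]
y = z − H·x̄ = [-1, 9]
S = H·P̄·Hᵀ + R = [48 30; 30 137]
K = P̄·Hᵀ·S⁻¹ = [-5245/5676 295/946; 475/516 -55/86]
x' = x̄ + K·y = [1409/516, -1897/516]
P' = (I − K·H)·P̄ = [16915/5676 -1645/516; -1645/516 1865/516]

x' = [1409/516, -1897/516]
P' = [16915/5676 -1645/516; -1645/516 1865/516]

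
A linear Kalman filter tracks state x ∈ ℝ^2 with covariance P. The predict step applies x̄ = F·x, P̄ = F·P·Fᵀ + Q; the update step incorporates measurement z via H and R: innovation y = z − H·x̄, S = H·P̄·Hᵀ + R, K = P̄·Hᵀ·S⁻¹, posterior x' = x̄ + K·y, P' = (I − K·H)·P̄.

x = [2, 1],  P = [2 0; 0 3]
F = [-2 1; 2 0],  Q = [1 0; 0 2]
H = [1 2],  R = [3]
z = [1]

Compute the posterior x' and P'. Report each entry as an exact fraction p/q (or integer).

x' = [-53/23, 44/23]
P' = [260/23 -136/23; -136/23 86/23]

x̄ = F·x = [-3, 4]
P̄ = F·P·Fᵀ + Q = [12 -8; -8 10]
y = z − H·x̄ = [-4]
S = H·P̄·Hᵀ + R = [23]
K = P̄·Hᵀ·S⁻¹ = [-4/23; 12/23]
x' = x̄ + K·y = [-53/23, 44/23]
P' = (I − K·H)·P̄ = [260/23 -136/23; -136/23 86/23]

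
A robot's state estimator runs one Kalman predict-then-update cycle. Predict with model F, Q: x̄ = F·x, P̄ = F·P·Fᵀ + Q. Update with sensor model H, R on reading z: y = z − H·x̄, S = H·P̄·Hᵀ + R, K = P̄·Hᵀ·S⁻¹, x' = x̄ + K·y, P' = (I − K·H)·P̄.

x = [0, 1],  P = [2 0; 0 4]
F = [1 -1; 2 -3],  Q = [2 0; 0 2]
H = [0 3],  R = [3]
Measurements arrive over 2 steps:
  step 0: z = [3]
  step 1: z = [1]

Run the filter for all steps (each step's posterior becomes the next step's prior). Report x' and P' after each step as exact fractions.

step 0: x' = [53/139, 135/139], P' = [344/139 16/139; 16/139 46/139]
step 1: x' = [2158/5767, 1577/5767], P' = [14376/5767 746/5767; 746/5767 1876/5767]

step 0: x̄ = F·x = [-1, -3]
step 0: P̄ = F·P·Fᵀ + Q = [8 16; 16 46]
step 0: y = z − H·x̄ = [12]
step 0: S = H·P̄·Hᵀ + R = [417]
step 0: K = P̄·Hᵀ·S⁻¹ = [16/139; 46/139]
step 0: x' = x̄ + K·y = [53/139, 135/139]
step 0: P' = (I − K·H)·P̄ = [344/139 16/139; 16/139 46/139]
step 1: x̄ = F·x = [-82/139, -299/139]
step 1: P̄ = F·P·Fᵀ + Q = [636/139 746/139; 746/139 1876/139]
step 1: y = z − H·x̄ = [1036/139]
step 1: S = H·P̄·Hᵀ + R = [17301/139]
step 1: K = P̄·Hᵀ·S⁻¹ = [746/5767; 1876/5767]
step 1: x' = x̄ + K·y = [2158/5767, 1577/5767]
step 1: P' = (I − K·H)·P̄ = [14376/5767 746/5767; 746/5767 1876/5767]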